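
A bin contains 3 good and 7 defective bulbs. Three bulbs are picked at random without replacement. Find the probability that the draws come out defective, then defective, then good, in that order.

7/40

Multiply the probability of each draw given the previous ones:
P = 7/10 × 6/9 × 3/8 = 126/720 = 7/40.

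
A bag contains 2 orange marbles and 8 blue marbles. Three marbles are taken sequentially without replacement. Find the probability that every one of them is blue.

7/15

P(all blue) = 8/10 × 7/9 × 6/8 = 336/720 = 7/15.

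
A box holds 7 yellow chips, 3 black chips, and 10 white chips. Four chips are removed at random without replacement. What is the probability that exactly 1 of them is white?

One ordering (white drawn first) has probability 10/20 × 10/19 × 9/18 × 8/17 = 7200/116280 = 20/323.
There are C(4,1) = 4 such orderings, each equally likely, so P = 4 × 20/323 = 80/323.

80/323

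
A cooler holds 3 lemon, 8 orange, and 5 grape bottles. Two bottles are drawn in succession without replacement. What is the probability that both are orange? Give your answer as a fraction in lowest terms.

P(all orange) = 8/16 × 7/15 = 56/240 = 7/30.

7/30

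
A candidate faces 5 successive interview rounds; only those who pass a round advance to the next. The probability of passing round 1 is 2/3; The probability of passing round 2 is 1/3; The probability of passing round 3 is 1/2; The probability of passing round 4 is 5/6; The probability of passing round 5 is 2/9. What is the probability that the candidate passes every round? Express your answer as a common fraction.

Multiplying along the chain,
P = 2/3 × 1/3 × 1/2 × 5/6 × 2/9 = 20/972 = 5/243.

5/243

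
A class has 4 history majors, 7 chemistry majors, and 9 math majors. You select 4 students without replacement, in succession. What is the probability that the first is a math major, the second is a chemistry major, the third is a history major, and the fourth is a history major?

21/3230

Chain rule:
P = 9/20 × 7/19 × 4/18 × 3/17 = 756/116280 = 21/3230.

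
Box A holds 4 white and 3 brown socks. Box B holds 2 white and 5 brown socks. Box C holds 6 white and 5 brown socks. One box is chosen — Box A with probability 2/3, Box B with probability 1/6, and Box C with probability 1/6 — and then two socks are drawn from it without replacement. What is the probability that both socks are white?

169/693

From Box A: P(both white) = (4/7)(3/6) = 2/7.
From Box B: P(both white) = (2/7)(1/6) = 1/21.
From Box C: P(both white) = (6/11)(5/10) = 3/11.
Total probability = (2/3)(2/7) + (1/6)(1/21) + (1/6)(3/11) = 169/693.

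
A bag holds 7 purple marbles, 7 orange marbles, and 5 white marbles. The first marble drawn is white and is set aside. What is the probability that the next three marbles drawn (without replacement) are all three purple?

After the first draw, 7 of the remaining 18 marbles are purple.
P = 7/18 × 6/17 × 5/16 = 210/4896 = 35/816.

35/816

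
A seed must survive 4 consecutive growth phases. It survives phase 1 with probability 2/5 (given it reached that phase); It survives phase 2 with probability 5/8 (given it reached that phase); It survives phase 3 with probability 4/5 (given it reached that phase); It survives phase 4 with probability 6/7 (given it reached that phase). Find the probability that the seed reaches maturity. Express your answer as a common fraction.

6/35

The events are sequential, so multiply the conditional probabilities:
P = 2/5 × 5/8 × 4/5 × 6/7 = 240/1400 = 6/35.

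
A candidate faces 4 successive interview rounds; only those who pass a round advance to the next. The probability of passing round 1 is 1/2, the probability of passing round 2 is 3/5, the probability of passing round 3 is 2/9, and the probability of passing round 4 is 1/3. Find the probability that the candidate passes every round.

Each stage is reached only if all earlier stages succeed, so
P = 1/2 × 3/5 × 2/9 × 1/3 = 6/270 = 1/45.

1/45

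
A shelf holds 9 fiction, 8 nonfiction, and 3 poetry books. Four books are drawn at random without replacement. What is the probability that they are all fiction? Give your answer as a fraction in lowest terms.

42/1615

P = 9/20 × 8/19 × 7/18 × 6/17 = 3024/116280 = 42/1615.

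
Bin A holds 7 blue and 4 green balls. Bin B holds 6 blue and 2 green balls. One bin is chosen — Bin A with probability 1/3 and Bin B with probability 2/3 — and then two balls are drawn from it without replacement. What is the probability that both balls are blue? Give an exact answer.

373/770

From Bin A: P(both blue) = (7/11)(6/10) = 21/55.
From Bin B: P(both blue) = (6/8)(5/7) = 15/28.
Total probability = (1/3)(21/55) + (2/3)(15/28) = 373/770.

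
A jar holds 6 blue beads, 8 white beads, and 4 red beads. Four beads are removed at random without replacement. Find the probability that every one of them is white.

7/306

P = 8/18 × 7/17 × 6/16 × 5/15 = 1680/73440 = 7/306.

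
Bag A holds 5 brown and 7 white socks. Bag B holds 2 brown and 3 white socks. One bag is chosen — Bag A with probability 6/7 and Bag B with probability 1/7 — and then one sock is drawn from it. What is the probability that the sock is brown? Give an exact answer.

29/70

From Bag A: P(brown) = 5/12.
From Bag B: P(brown) = 2/5.
Total probability = (6/7)(5/12) + (1/7)(2/5) = 29/70.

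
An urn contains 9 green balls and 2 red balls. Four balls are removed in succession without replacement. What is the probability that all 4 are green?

21/55

P(all green) = 9/11 × 8/10 × 7/9 × 6/8 = 3024/7920 = 21/55.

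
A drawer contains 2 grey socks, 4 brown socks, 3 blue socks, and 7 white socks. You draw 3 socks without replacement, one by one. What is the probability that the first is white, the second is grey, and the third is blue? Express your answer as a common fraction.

1/80

Each draw changes the counts, so multiply the conditional probabilities along the sequence:
P = 7/16 × 2/15 × 3/14 = 42/3360 = 1/80.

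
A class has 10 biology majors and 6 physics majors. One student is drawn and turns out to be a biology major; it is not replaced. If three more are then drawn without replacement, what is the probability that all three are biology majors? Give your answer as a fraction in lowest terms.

12/65

After the first draw, 9 of the remaining 15 students are biology majors.
P = 9/15 × 8/14 × 7/13 = 504/2730 = 12/65.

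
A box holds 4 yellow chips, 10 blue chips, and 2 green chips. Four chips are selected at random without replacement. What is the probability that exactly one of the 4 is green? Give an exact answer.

2/5

One ordering (green drawn first) has probability 2/16 × 14/15 × 13/14 × 12/13 = 4368/43680 = 1/10.
There are C(4,1) = 4 such orderings, each equally likely, so P = 4 × 1/10 = 2/5.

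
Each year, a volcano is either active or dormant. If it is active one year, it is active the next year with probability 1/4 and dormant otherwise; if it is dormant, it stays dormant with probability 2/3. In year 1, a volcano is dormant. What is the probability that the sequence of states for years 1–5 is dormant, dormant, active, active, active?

Year 1 is given. For each transition, use the conditional probability from the current state:
P(dormant | dormant) = 2/3; P(active | dormant) = 1/3; P(active | active) = 1/4; P(active | active) = 1/4.
P = 2/3 × 1/3 × 1/4 × 1/4 = 2/144 = 1/72.

1/72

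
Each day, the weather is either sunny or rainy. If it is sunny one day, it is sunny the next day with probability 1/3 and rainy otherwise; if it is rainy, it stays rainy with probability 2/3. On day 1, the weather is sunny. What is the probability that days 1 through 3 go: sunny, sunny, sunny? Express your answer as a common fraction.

1/9

Day 1 is given. For each transition, use the conditional probability from the current state:
P(sunny | sunny) = 1/3; P(sunny | sunny) = 1/3.
P = 1/3 × 1/3 = 1/9.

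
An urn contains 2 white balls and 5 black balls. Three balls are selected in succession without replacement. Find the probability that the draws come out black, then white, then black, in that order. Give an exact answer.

Multiply the probability of each draw given the previous ones:
P = 5/7 × 2/6 × 4/5 = 40/210 = 4/21.

4/21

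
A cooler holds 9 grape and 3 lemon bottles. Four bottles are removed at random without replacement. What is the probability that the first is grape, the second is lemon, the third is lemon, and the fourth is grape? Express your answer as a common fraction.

2/55

Chain rule:
P = 9/12 × 3/11 × 2/10 × 8/9 = 432/11880 = 2/55.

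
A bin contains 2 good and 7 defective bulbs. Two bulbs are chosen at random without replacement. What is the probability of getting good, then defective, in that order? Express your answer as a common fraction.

7/36

Each draw changes the counts, so multiply the conditional probabilities along the sequence:
P = 2/9 × 7/8 = 14/72 = 7/36.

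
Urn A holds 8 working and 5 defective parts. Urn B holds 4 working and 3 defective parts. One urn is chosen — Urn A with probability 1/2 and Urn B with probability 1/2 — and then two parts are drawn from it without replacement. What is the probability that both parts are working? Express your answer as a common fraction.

From Urn A: P(both working) = (8/13)(7/12) = 14/39.
From Urn B: P(both working) = (4/7)(3/6) = 2/7.
Total probability = (1/2)(14/39) + (1/2)(2/7) = 88/273.

88/273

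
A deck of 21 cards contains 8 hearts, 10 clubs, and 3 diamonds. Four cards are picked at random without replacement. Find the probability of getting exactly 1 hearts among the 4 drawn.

2288/5985

One ordering (a heart drawn first) has probability 8/21 × 13/20 × 12/19 × 11/18 = 13728/143640 = 572/5985.
There are C(4,1) = 4 such orderings, each equally likely, so P = 4 × 572/5985 = 2288/5985.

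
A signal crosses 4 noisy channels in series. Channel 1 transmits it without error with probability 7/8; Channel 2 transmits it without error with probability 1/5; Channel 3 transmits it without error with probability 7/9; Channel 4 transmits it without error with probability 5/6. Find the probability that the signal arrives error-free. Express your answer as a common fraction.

Each stage is reached only if all earlier stages succeed, so
P = 7/8 × 1/5 × 7/9 × 5/6 = 245/2160 = 49/432.

49/432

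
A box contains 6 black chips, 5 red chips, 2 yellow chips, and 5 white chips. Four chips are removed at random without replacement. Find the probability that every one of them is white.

1/612

P = 5/18 × 4/17 × 3/16 × 2/15 = 120/73440 = 1/612.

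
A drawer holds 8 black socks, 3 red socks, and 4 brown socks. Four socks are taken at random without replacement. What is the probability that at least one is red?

P(no red) = 12/15 × 11/14 × 10/13 × 9/12 = 11880/32760 = 33/91.
P(at least one) = 1 − 33/91 = 58/91.

58/91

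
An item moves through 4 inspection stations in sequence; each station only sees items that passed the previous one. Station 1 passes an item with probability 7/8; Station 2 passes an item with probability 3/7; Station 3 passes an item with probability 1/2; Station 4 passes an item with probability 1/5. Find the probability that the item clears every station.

Each stage is reached only if all earlier stages succeed, so
P = 7/8 × 3/7 × 1/2 × 1/5 = 21/560 = 3/80.

3/80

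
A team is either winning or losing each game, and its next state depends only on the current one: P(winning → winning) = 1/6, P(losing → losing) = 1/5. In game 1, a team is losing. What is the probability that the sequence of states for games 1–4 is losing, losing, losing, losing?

Game 1 is given. For each transition, use the conditional probability from the current state:
P(losing | losing) = 1/5; P(losing | losing) = 1/5; P(losing | losing) = 1/5.
P = 1/5 × 1/5 × 1/5 = 1/125.

1/125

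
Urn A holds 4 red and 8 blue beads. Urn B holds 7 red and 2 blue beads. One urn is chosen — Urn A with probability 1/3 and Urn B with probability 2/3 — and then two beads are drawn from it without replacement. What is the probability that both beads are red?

83/198

From Urn A: P(both red) = (4/12)(3/11) = 1/11.
From Urn B: P(both red) = (7/9)(6/8) = 7/12.
Total probability = (1/3)(1/11) + (2/3)(7/12) = 83/198.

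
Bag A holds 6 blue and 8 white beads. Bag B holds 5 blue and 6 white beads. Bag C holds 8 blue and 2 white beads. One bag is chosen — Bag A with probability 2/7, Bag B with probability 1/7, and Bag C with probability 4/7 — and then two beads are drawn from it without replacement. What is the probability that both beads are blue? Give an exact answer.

From Bag A: P(both blue) = (6/14)(5/13) = 15/91.
From Bag B: P(both blue) = (5/11)(4/10) = 2/11.
From Bag C: P(both blue) = (8/10)(7/9) = 28/45.
Total probability = (2/7)(15/91) + (1/7)(2/11) + (4/7)(28/45) = 135152/315315.

135152/315315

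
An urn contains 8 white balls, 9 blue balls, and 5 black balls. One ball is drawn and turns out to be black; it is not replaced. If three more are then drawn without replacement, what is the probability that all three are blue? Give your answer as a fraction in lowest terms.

6/95

With the first ball removed, 9 blue remain out of 21.
P = 9/21 × 8/20 × 7/19 = 504/7980 = 6/95.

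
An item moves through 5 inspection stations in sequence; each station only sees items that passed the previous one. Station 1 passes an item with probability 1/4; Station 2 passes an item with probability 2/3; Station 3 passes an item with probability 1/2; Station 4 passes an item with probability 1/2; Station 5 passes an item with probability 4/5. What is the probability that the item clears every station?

1/30

Each stage is reached only if all earlier stages succeed, so
P = 1/4 × 2/3 × 1/2 × 1/2 × 4/5 = 8/240 = 1/30.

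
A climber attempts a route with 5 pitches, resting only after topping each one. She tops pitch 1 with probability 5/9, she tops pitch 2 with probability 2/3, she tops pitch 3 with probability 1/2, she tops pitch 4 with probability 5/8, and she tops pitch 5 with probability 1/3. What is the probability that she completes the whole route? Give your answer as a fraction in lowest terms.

Each stage is reached only if all earlier stages succeed, so
P = 5/9 × 2/3 × 1/2 × 5/8 × 1/3 = 50/1296 = 25/648.

25/648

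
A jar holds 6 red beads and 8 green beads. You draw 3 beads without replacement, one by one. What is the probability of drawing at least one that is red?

P(no red) = 8/14 × 7/13 × 6/12 = 336/2184 = 2/13.
P(at least one) = 1 − 2/13 = 11/13.

11/13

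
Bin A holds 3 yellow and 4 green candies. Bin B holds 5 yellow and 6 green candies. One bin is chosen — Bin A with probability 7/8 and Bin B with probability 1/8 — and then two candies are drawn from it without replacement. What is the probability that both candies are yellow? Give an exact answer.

From Bin A: P(both yellow) = (3/7)(2/6) = 1/7.
From Bin B: P(both yellow) = (5/11)(4/10) = 2/11.
Total probability = (7/8)(1/7) + (1/8)(2/11) = 13/88.

13/88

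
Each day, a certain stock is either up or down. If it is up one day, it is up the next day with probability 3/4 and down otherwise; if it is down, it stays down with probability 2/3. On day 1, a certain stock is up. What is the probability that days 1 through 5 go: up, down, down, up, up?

1/24

Day 1 is given. For each transition, use the conditional probability from the current state:
P(down | up) = 1/4; P(down | down) = 2/3; P(up | down) = 1/3; P(up | up) = 3/4.
P = 1/4 × 2/3 × 1/3 × 3/4 = 6/144 = 1/24.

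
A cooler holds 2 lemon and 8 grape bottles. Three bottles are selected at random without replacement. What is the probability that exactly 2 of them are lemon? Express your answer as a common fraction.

One ordering (lemon drawn first) has probability 2/10 × 1/9 × 8/8 = 16/720 = 1/45.
There are C(3,2) = 3 such orderings, each equally likely, so P = 3 × 1/45 = 1/15.

1/15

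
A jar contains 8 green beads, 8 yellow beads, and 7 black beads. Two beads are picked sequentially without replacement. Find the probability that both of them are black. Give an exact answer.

21/253

P(every draw is black) = 7/23 × 6/22 = 42/506 = 21/253.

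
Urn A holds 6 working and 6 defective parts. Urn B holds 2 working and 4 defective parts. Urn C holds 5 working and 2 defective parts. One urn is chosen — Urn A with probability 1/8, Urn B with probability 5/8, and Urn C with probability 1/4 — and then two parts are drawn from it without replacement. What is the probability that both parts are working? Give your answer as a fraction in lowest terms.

233/1232

From Urn A: P(both working) = (6/12)(5/11) = 5/22.
From Urn B: P(both working) = (2/6)(1/5) = 1/15.
From Urn C: P(both working) = (5/7)(4/6) = 10/21.
Total probability = (1/8)(5/22) + (5/8)(1/15) + (1/4)(10/21) = 233/1232.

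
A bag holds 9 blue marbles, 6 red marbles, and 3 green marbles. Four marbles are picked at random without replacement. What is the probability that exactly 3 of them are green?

One ordering (green drawn first) has probability 3/18 × 2/17 × 1/16 × 15/15 = 90/73440 = 1/816.
There are C(4,3) = 4 such orderings, each equally likely, so P = 4 × 1/816 = 1/204.

1/204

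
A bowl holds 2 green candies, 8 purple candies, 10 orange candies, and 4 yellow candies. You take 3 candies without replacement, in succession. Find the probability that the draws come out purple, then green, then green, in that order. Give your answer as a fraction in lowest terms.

Each draw changes the counts, so multiply the conditional probabilities along the sequence:
P = 8/24 × 2/23 × 1/22 = 16/12144 = 1/759.

1/759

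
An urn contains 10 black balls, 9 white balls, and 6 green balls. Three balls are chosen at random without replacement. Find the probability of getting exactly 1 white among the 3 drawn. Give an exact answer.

54/115

One ordering (white drawn first) has probability 9/25 × 16/24 × 15/23 = 2160/13800 = 18/115.
There are C(3,1) = 3 such orderings, each equally likely, so P = 3 × 18/115 = 54/115.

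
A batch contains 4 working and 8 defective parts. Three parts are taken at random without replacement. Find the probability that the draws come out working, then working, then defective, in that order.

Each draw changes the counts, so multiply the conditional probabilities along the sequence:
P = 4/12 × 3/11 × 8/10 = 96/1320 = 4/55.

4/55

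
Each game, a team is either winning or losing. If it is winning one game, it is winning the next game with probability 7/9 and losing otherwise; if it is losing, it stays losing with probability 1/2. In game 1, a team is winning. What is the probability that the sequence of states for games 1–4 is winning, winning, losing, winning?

Game 1 is given. For each transition, use the conditional probability from the current state:
P(winning | winning) = 7/9; P(losing | winning) = 2/9; P(winning | losing) = 1/2.
P = 7/9 × 2/9 × 1/2 = 14/162 = 7/81.

7/81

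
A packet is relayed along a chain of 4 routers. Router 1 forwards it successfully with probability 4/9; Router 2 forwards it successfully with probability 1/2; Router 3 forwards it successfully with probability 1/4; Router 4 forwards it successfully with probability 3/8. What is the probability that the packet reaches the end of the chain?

Each stage is reached only if all earlier stages succeed, so
P = 4/9 × 1/2 × 1/4 × 3/8 = 12/576 = 1/48.

1/48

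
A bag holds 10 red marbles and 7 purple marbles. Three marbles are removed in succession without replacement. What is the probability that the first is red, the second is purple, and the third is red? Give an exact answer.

Chain rule:
P = 10/17 × 7/16 × 9/15 = 630/4080 = 21/136.

21/136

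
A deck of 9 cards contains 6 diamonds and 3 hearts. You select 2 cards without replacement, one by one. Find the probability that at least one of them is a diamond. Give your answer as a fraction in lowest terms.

P(no diamonds) = 3/9 × 2/8 = 6/72 = 1/12.
P(at least one) = 1 − 1/12 = 11/12.

11/12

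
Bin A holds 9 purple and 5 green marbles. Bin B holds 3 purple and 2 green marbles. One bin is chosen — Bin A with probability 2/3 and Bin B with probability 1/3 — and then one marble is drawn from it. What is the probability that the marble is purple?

From Bin A: P(purple) = 9/14.
From Bin B: P(purple) = 3/5.
Total probability = (2/3)(9/14) + (1/3)(3/5) = 22/35.

22/35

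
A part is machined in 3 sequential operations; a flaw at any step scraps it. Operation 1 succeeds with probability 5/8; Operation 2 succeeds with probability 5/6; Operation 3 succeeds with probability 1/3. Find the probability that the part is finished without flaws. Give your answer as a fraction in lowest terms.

The events are sequential, so multiply the conditional probabilities:
P = 5/8 × 5/6 × 1/3 = 25/144.

25/144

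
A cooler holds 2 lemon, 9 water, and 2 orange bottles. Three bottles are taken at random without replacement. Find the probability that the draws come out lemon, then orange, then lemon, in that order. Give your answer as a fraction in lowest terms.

1/429

Each draw changes the counts, so multiply the conditional probabilities along the sequence:
P = 2/13 × 2/12 × 1/11 = 4/1716 = 1/429.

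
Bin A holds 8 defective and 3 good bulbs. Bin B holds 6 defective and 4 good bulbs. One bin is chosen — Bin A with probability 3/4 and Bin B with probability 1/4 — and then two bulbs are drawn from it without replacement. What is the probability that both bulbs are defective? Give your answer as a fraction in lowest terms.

307/660

From Bin A: P(both defective) = (8/11)(7/10) = 28/55.
From Bin B: P(both defective) = (6/10)(5/9) = 1/3.
Total probability = (3/4)(28/55) + (1/4)(1/3) = 307/660.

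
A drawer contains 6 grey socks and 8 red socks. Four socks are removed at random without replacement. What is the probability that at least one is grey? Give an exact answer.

133/143

P(no grey) = 8/14 × 7/13 × 6/12 × 5/11 = 1680/24024 = 10/143.
P(at least one) = 1 − 10/143 = 133/143.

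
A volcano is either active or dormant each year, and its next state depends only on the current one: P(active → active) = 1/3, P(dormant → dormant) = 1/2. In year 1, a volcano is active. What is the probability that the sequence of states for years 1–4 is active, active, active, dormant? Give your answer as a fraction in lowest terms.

2/27

Year 1 is given. For each transition, use the conditional probability from the current state:
P(active | active) = 1/3; P(active | active) = 1/3; P(dormant | active) = 2/3.
P = 1/3 × 1/3 × 2/3 = 2/27.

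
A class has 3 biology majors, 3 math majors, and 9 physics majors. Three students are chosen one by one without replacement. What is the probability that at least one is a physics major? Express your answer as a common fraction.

P(no physics majors) = 6/15 × 5/14 × 4/13 = 120/2730 = 4/91.
P(at least one) = 1 − 4/91 = 87/91.

87/91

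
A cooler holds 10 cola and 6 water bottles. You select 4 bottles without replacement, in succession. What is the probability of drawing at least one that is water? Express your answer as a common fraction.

P(no water) = 10/16 × 9/15 × 8/14 × 7/13 = 5040/43680 = 3/26.
P(at least one) = 1 − 3/26 = 23/26.

23/26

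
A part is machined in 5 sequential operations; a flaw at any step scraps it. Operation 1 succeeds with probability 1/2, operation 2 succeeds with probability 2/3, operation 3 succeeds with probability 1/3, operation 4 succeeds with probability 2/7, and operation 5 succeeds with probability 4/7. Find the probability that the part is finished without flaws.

8/441

Multiplying along the chain,
P = 1/2 × 2/3 × 1/3 × 2/7 × 4/7 = 16/882 = 8/441.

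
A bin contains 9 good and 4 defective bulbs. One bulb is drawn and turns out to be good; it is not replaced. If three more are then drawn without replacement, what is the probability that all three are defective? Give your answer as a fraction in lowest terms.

1/55

With the first bulb removed, 4 defective remain out of 12.
P = 4/12 × 3/11 × 2/10 = 24/1320 = 1/55.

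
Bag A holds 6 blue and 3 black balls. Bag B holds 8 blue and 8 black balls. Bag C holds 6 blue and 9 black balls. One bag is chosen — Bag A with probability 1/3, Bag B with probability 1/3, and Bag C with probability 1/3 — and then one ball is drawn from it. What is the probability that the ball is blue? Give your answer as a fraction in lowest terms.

From Bag A: P(blue) = 6/9.
From Bag B: P(blue) = 8/16.
From Bag C: P(blue) = 6/15.
Total probability = (1/3)(6/9) + (1/3)(8/16) + (1/3)(6/15) = 47/90.

47/90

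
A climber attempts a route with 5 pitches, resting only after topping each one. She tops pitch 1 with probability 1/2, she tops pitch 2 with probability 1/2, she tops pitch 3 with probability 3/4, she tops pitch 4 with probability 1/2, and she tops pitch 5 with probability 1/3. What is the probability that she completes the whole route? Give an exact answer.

1/32

Multiplying along the chain,
P = 1/2 × 1/2 × 3/4 × 1/2 × 1/3 = 3/96 = 1/32.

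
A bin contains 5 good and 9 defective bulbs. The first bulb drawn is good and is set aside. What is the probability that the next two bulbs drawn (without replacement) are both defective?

6/13

After the first draw, 9 of the remaining 13 bulbs are defective.
P = 9/13 × 8/12 = 72/156 = 6/13.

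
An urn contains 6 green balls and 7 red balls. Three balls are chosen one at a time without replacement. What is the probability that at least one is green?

251/286

P(no green) = 7/13 × 6/12 × 5/11 = 210/1716 = 35/286.
P(at least one) = 1 − 35/286 = 251/286.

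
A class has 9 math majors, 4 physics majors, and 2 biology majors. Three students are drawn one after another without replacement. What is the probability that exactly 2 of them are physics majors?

One ordering (physics majors drawn first) has probability 4/15 × 3/14 × 11/13 = 132/2730 = 22/455.
There are C(3,2) = 3 such orderings, each equally likely, so P = 3 × 22/455 = 66/455.

66/455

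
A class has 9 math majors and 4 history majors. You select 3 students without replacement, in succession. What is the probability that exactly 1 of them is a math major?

27/143

One ordering (a math major drawn first) has probability 9/13 × 4/12 × 3/11 = 108/1716 = 9/143.
There are C(3,1) = 3 such orderings, each equally likely, so P = 3 × 9/143 = 27/143.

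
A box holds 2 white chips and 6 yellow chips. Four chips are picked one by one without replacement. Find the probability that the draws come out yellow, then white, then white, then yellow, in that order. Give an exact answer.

1/28

Each draw changes the counts, so multiply the conditional probabilities along the sequence:
P = 6/8 × 2/7 × 1/6 × 5/5 = 60/1680 = 1/28.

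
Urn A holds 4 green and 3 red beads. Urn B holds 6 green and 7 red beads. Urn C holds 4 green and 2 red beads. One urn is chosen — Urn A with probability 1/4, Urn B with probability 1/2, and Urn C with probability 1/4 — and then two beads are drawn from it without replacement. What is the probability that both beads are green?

From Urn A: P(both green) = (4/7)(3/6) = 2/7.
From Urn B: P(both green) = (6/13)(5/12) = 5/26.
From Urn C: P(both green) = (4/6)(3/5) = 2/5.
Total probability = (1/4)(2/7) + (1/2)(5/26) + (1/4)(2/5) = 487/1820.

487/1820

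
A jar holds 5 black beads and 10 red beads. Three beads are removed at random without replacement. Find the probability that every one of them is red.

24/91

P(every draw is red) = 10/15 × 9/14 × 8/13 = 720/2730 = 24/91.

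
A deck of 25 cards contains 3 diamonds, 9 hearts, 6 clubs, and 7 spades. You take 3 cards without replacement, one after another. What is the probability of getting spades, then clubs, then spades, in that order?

Chain rule:
P = 7/25 × 6/24 × 6/23 = 252/13800 = 21/1150.

21/1150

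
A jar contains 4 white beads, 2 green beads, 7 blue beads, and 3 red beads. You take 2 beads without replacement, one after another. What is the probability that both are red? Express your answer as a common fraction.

1/40

P(all red) = 3/16 × 2/15 = 6/240 = 1/40.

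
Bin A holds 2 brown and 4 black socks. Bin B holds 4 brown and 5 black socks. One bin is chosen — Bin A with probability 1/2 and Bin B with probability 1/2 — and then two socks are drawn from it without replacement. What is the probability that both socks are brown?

From Bin A: P(both brown) = (2/6)(1/5) = 1/15.
From Bin B: P(both brown) = (4/9)(3/8) = 1/6.
Total probability = (1/2)(1/15) + (1/2)(1/6) = 7/60.

7/60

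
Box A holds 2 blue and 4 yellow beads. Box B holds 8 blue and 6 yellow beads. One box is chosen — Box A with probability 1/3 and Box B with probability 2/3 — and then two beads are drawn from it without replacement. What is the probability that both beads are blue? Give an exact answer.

133/585

From Box A: P(both blue) = (2/6)(1/5) = 1/15.
From Box B: P(both blue) = (8/14)(7/13) = 4/13.
Total probability = (1/3)(1/15) + (2/3)(4/13) = 133/585.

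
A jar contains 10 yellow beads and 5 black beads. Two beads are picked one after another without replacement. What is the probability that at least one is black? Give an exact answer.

P(no black) = 10/15 × 9/14 = 90/210 = 3/7.
P(at least one) = 1 − 3/7 = 4/7.

4/7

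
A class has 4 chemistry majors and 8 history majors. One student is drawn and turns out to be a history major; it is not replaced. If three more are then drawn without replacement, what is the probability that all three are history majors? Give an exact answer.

With the first student removed, 7 history majors remain out of 11.
P = 7/11 × 6/10 × 5/9 = 210/990 = 7/33.

7/33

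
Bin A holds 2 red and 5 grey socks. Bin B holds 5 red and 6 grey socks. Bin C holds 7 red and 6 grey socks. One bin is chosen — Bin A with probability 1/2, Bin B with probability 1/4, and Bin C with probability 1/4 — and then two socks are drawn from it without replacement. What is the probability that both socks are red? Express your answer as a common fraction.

3281/24024

From Bin A: P(both red) = (2/7)(1/6) = 1/21.
From Bin B: P(both red) = (5/11)(4/10) = 2/11.
From Bin C: P(both red) = (7/13)(6/12) = 7/26.
Total probability = (1/2)(1/21) + (1/4)(2/11) + (1/4)(7/26) = 3281/24024.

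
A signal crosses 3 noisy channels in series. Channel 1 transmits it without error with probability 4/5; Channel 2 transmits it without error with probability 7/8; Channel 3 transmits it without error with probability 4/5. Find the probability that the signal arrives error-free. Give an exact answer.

14/25

Multiplying along the chain,
P = 4/5 × 7/8 × 4/5 = 112/200 = 14/25.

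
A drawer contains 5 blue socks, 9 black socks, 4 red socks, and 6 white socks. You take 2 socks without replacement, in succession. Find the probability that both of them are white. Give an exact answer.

5/92

P(every draw is white) = 6/24 × 5/23 = 30/552 = 5/92.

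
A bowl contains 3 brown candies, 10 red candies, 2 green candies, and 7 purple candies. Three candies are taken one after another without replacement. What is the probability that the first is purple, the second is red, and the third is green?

1/66

Chain rule:
P = 7/22 × 10/21 × 2/20 = 140/9240 = 1/66.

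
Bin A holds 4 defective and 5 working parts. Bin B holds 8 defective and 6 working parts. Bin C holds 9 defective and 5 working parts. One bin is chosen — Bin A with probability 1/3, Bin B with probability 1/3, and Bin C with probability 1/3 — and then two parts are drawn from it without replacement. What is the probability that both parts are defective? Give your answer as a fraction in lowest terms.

From Bin A: P(both defective) = (4/9)(3/8) = 1/6.
From Bin B: P(both defective) = (8/14)(7/13) = 4/13.
From Bin C: P(both defective) = (9/14)(8/13) = 36/91.
Total probability = (1/3)(1/6) + (1/3)(4/13) + (1/3)(36/91) = 475/1638.

475/1638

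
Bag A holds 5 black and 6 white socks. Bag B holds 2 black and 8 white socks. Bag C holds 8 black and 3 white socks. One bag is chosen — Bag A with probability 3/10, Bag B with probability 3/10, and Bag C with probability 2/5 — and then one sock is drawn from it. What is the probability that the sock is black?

From Bag A: P(black) = 5/11.
From Bag B: P(black) = 2/10.
From Bag C: P(black) = 8/11.
Total probability = (3/10)(5/11) + (3/10)(2/10) + (2/5)(8/11) = 134/275.

134/275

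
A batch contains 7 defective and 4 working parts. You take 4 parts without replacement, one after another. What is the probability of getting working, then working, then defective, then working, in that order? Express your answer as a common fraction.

7/330

Multiply the probability of each draw given the previous ones:
P = 4/11 × 3/10 × 7/9 × 2/8 = 168/7920 = 7/330.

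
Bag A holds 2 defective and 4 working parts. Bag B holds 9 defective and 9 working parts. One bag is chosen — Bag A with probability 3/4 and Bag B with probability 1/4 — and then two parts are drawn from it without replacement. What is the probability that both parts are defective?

From Bag A: P(both defective) = (2/6)(1/5) = 1/15.
From Bag B: P(both defective) = (9/18)(8/17) = 4/17.
Total probability = (3/4)(1/15) + (1/4)(4/17) = 37/340.

37/340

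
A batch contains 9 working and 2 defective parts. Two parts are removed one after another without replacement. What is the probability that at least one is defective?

19/55

P(no defective) = 9/11 × 8/10 = 72/110 = 36/55.
P(at least one) = 1 − 36/55 = 19/55.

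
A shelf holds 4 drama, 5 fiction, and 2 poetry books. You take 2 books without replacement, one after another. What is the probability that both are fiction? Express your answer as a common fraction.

P(every draw is fiction) = 5/11 × 4/10 = 20/110 = 2/11.

2/11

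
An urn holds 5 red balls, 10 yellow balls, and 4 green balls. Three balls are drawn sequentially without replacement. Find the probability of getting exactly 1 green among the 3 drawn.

One ordering (green drawn first) has probability 4/19 × 15/18 × 14/17 = 840/5814 = 140/969.
There are C(3,1) = 3 such orderings, each equally likely, so P = 3 × 140/969 = 140/323.

140/323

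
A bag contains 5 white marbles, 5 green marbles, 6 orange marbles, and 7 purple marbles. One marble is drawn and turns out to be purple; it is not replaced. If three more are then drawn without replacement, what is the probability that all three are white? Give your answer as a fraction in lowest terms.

1/154

After the first draw, 5 of the remaining 22 marbles are white.
P = 5/22 × 4/21 × 3/20 = 60/9240 = 1/154.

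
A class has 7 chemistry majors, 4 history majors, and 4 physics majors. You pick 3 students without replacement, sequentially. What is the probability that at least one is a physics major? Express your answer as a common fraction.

P(no physics majors) = 11/15 × 10/14 × 9/13 = 990/2730 = 33/91.
P(at least one) = 1 − 33/91 = 58/91.

58/91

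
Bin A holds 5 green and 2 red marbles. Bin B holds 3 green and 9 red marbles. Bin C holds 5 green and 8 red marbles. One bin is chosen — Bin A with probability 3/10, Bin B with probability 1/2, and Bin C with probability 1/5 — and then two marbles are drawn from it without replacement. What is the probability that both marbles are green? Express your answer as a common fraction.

From Bin A: P(both green) = (5/7)(4/6) = 10/21.
From Bin B: P(both green) = (3/12)(2/11) = 1/22.
From Bin C: P(both green) = (5/13)(4/12) = 5/39.
Total probability = (3/10)(10/21) + (1/2)(1/22) + (1/5)(5/39) = 2297/12012.

2297/12012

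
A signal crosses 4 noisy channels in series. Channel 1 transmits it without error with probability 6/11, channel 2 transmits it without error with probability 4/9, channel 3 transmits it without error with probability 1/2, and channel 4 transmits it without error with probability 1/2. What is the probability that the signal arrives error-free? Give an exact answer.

Each stage is reached only if all earlier stages succeed, so
P = 6/11 × 4/9 × 1/2 × 1/2 = 24/396 = 2/33.

2/33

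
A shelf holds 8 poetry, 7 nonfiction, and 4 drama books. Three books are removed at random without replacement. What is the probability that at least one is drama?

514/969

P(no drama) = 15/19 × 14/18 × 13/17 = 2730/5814 = 455/969.
P(at least one) = 1 − 455/969 = 514/969.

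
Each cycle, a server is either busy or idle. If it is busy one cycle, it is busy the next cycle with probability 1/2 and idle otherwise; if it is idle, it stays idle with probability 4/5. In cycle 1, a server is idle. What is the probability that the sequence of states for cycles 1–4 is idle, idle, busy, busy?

Cycle 1 is given. For each transition, use the conditional probability from the current state:
P(idle | idle) = 4/5; P(busy | idle) = 1/5; P(busy | busy) = 1/2.
P = 4/5 × 1/5 × 1/2 = 4/50 = 2/25.

2/25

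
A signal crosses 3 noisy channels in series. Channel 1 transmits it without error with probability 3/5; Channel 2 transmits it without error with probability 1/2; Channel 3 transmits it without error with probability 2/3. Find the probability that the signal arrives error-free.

The events are sequential, so multiply the conditional probabilities:
P = 3/5 × 1/2 × 2/3 = 6/30 = 1/5.

1/5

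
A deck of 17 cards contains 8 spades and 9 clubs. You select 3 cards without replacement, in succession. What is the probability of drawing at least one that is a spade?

P(no spades) = 9/17 × 8/16 × 7/15 = 504/4080 = 21/170.
P(at least one) = 1 − 21/170 = 149/170.

149/170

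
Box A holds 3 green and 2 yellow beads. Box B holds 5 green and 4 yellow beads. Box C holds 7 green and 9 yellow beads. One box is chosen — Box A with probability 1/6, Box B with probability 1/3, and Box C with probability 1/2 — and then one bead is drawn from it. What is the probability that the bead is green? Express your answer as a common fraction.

2177/4320

From Box A: P(green) = 3/5.
From Box B: P(green) = 5/9.
From Box C: P(green) = 7/16.
Total probability = (1/6)(3/5) + (1/3)(5/9) + (1/2)(7/16) = 2177/4320.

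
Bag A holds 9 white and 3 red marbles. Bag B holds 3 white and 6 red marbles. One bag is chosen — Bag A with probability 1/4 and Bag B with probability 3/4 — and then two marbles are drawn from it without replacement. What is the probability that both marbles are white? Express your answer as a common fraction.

35/176

From Bag A: P(both white) = (9/12)(8/11) = 6/11.
From Bag B: P(both white) = (3/9)(2/8) = 1/12.
Total probability = (1/4)(6/11) + (3/4)(1/12) = 35/176.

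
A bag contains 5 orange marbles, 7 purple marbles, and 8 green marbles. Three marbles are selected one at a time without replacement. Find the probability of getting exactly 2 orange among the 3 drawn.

5/38

One ordering (orange drawn first) has probability 5/20 × 4/19 × 15/18 = 300/6840 = 5/114.
There are C(3,2) = 3 such orderings, each equally likely, so P = 3 × 5/114 = 5/38.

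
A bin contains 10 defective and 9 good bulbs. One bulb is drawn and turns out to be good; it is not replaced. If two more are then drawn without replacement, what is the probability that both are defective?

5/17

After the first draw, 10 of the remaining 18 bulbs are defective.
P = 10/18 × 9/17 = 90/306 = 5/17.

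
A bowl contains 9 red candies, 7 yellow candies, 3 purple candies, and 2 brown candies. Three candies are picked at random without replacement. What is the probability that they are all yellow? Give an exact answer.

1/38

P(every draw is yellow) = 7/21 × 6/20 × 5/19 = 210/7980 = 1/38.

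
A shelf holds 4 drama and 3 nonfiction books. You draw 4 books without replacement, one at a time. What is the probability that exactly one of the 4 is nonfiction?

One ordering (nonfiction drawn first) has probability 3/7 × 4/6 × 3/5 × 2/4 = 72/840 = 3/35.
There are C(4,1) = 4 such orderings, each equally likely, so P = 4 × 3/35 = 12/35.

12/35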